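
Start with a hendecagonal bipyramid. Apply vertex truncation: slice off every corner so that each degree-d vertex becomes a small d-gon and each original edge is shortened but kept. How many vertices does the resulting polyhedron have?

66

The base solid has V = 13, E = 33, F = 22.
Truncation replaces each original edge-end by a new vertex, so V′ = 2E = 66.
Each original edge survives, and each old vertex of degree d contributes d new edges; summing degrees gives Σd = 2E, so E′ = E + 2E = 3E = 99.
Each original face survives and each original vertex becomes one new face: F′ = F + V = 35.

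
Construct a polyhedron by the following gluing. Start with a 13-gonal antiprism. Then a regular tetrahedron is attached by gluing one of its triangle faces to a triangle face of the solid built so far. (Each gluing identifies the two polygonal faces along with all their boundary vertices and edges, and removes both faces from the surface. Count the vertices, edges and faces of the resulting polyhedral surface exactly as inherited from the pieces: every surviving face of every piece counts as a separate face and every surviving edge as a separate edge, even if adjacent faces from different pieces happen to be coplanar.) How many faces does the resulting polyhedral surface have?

30

A 13-gonal antiprism: V=26, E=52, F=28.
Attach a regular tetrahedron (V=4, E=6, F=4) along a 3-gon: merge 3 vertices and 3 edges, delete both glued faces → V=27, E=55, F=30.
Check: V − E + F = 27 − 55 + 30 = 2.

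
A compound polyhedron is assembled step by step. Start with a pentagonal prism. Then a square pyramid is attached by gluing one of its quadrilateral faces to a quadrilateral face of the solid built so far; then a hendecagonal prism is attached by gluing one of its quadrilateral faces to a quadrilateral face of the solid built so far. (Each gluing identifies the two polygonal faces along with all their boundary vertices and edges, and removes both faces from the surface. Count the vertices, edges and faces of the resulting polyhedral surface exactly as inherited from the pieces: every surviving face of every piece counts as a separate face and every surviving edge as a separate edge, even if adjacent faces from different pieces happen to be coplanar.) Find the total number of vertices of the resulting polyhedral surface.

A pentagonal prism: V=10, E=15, F=7.
Attach a square pyramid (V=5, E=8, F=5) along a 4-gon: merge 4 vertices and 4 edges, delete both glued faces → V=11, E=19, F=10.
Attach a hendecagonal prism (V=22, E=33, F=13) along a 4-gon: merge 4 vertices and 4 edges, delete both glued faces → V=29, E=48, F=21.
Check: V − E + F = 29 − 48 + 21 = 2.

29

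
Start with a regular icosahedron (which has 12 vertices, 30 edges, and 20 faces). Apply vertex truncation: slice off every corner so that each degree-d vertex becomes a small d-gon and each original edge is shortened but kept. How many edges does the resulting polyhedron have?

Truncation replaces each original edge-end by a new vertex, so V′ = 2E = 60.
Each original edge survives, and each old vertex of degree d contributes d new edges; summing degrees gives Σd = 2E, so E′ = E + 2E = 3E = 90.
Each original face survives and each original vertex becomes one new face: F′ = F + V = 32.

90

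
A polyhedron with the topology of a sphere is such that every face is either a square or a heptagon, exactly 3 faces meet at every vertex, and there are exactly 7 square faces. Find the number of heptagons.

2

Let x be the number of heptagons; then F = 7 + x.
Edge–face incidences: 2E = 4·7 + 7·x = 28 + 7x.
Every vertex has degree 3, so 3V = 2E.
Euler: V − E + F = 2 ⇒ (2E)/3 − E + (7 + x) = 2.
Multiply by 6: 2·(2E) − 3·(2E) + 6·(7 + x) = 12, i.e. 42 + 6x − (28 + 7x) = 12.
Collecting terms: −x + 14 = 12, so −x = −2, so x = 2.
Then 2E = 28 + 7·2 = 42, so E = 21, V = 2E/3 = 14, F = 7 + 2 = 9.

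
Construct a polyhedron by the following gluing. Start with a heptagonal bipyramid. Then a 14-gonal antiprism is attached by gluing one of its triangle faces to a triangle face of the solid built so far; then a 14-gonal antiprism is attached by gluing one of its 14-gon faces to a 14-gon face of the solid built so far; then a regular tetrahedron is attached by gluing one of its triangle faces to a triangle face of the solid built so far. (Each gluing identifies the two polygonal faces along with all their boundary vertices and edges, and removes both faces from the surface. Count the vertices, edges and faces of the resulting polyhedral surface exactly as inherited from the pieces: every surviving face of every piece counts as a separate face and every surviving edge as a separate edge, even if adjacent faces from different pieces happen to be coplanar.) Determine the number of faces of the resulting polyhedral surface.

A heptagonal bipyramid: V=9, E=21, F=14.
Attach a 14-gonal antiprism (V=28, E=56, F=30) along a 3-gon: merge 3 vertices and 3 edges, delete both glued faces → V=34, E=74, F=42.
Attach a 14-gonal antiprism (V=28, E=56, F=30) along a 14-gon: merge 14 vertices and 14 edges, delete both glued faces → V=48, E=116, F=70.
Attach a regular tetrahedron (V=4, E=6, F=4) along a 3-gon: merge 3 vertices and 3 edges, delete both glued faces → V=49, E=119, F=72.
Check: V − E + F = 49 − 119 + 72 = 2.

72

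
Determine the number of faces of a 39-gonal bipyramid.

A bipyramid over an n-gon has 2n triangular faces and n + 2 vertices: V = 39 + 2 = 41, E = 3·39 = 117, F = 2·39 = 78.

78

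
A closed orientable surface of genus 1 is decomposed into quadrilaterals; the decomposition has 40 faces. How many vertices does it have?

χ = 2 − 2·1 = 0, and every face is a square so 4F = 2E.
E = 4·40/2 = 80. Then V = 0 + E − F = 0 + 80 − 40 = 40.

40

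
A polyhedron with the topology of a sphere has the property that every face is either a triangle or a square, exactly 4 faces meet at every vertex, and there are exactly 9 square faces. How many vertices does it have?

Let x be the number of triangles; then F = 9 + x.
Edge–face incidences: 2E = 4·9 + 3·x = 36 + 3x.
Every vertex has degree 4, so 4V = 2E.
Euler: V − E + F = 2 ⇒ (2E)/4 − E + (9 + x) = 2.
Multiply by 8: 2·(2E) − 4·(2E) + 8·(9 + x) = 16, i.e. 72 + 8x − 2·(36 + 3x) = 16.
Collecting terms: 2x = 16, so x = 8.
Then 2E = 36 + 3·8 = 60, so E = 30, V = 2E/4 = 15, F = 9 + 8 = 17.

15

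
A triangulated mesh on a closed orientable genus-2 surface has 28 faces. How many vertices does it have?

12

χ = 2 − 2·2 = -2, and every face is a triangle so 3F = 2E.
E = 3·28/2 = 42. Then V = -2 + E − F = -2 + 42 − 28 = 12.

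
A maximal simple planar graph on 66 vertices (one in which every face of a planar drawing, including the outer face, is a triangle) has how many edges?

192

In a plane triangulation 3F = 2E and V − E + F = 2, so E = 3V − 6 = 3·66 − 6 = 192.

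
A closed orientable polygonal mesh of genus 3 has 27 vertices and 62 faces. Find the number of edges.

93

For a closed orientable surface of genus 3, χ = 2 − 2·3 = -4.
E = V + F − (-4) = 27 + 62 − (-4) = 93.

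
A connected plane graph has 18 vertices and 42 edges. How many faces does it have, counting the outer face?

Euler's formula for a connected plane graph: V − E + F = 2, so F = 2 − 18 + 42 = 26.

26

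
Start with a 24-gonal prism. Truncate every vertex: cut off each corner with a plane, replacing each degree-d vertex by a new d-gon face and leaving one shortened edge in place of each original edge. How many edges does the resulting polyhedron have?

216

The base solid has V = 48, E = 72, F = 26.
Truncation replaces each original edge-end by a new vertex, so V′ = 2E = 144.
Each original edge survives, and each old vertex of degree d contributes d new edges; summing degrees gives Σd = 2E, so E′ = E + 2E = 3E = 216.
Each original face survives and each original vertex becomes one new face: F′ = F + V = 74.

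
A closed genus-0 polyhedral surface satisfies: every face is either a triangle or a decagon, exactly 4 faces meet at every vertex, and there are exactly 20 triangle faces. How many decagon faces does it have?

Let x be the number of decagons; then F = 20 + x.
Edge–face incidences: 2E = 3·20 + 10·x = 60 + 10x.
Every vertex has degree 4, so 4V = 2E.
Euler: V − E + F = 2 ⇒ (2E)/4 − E + (20 + x) = 2.
Multiply by 8: 2·(2E) − 4·(2E) + 8·(20 + x) = 16, i.e. 160 + 8x − 2·(60 + 10x) = 16.
Collecting terms: −12x + 40 = 16, so −12x = −24, so x = 2.
Then 2E = 60 + 10·2 = 80, so E = 40, V = 2E/4 = 20, F = 20 + 2 = 22.

2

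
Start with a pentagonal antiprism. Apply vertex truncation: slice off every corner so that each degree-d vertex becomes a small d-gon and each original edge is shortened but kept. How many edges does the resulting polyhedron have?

60

The base solid has V = 10, E = 20, F = 12.
Truncation replaces each original edge-end by a new vertex, so V′ = 2E = 40.
Each original edge survives, and each old vertex of degree d contributes d new edges; summing degrees gives Σd = 2E, so E′ = E + 2E = 3E = 60.
Each original face survives and each original vertex becomes one new face: F′ = F + V = 22.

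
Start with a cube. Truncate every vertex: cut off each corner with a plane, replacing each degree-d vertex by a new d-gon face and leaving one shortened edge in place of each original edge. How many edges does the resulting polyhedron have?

The base solid has V = 8, E = 12, F = 6.
Truncation replaces each original edge-end by a new vertex, so V′ = 2E = 24.
Each original edge survives, and each old vertex of degree d contributes d new edges; summing degrees gives Σd = 2E, so E′ = E + 2E = 3E = 36.
Each original face survives and each original vertex becomes one new face: F′ = F + V = 14.

36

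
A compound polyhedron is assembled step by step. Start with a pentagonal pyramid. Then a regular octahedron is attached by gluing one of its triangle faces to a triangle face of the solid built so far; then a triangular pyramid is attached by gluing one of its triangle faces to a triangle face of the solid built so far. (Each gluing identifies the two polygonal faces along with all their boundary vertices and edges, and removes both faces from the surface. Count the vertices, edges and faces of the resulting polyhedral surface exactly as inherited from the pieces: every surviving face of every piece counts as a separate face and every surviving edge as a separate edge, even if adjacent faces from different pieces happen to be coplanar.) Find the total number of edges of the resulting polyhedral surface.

22

A pentagonal pyramid: V=6, E=10, F=6.
Attach a regular octahedron (V=6, E=12, F=8) along a 3-gon: merge 3 vertices and 3 edges, delete both glued faces → V=9, E=19, F=12.
Attach a triangular pyramid (V=4, E=6, F=4) along a 3-gon: merge 3 vertices and 3 edges, delete both glued faces → V=10, E=22, F=14.
Check: V − E + F = 10 − 22 + 14 = 2.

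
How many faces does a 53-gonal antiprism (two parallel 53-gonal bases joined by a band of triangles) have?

An antiprism on an n-gon has two n-gon caps and 2n triangles: V = 2·53 = 106, E = 4·53 = 212, F = 2·53 + 2 = 108.
Check: V − E + F = 106 − 212 + 108 = 2.

108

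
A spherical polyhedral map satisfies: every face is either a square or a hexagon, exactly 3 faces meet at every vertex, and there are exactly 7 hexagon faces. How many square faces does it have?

Let x be the number of squares; then F = 7 + x.
Edge–face incidences: 2E = 6·7 + 4·x = 42 + 4x.
Every vertex has degree 3, so 3V = 2E.
Euler: V − E + F = 2 ⇒ (2E)/3 − E + (7 + x) = 2.
Multiply by 6: 2·(2E) − 3·(2E) + 6·(7 + x) = 12, i.e. 42 + 6x − (42 + 4x) = 12.
Collecting terms: 2x = 12, so x = 6.
Then 2E = 42 + 4·6 = 66, so E = 33, V = 2E/3 = 22, F = 7 + 6 = 13.

6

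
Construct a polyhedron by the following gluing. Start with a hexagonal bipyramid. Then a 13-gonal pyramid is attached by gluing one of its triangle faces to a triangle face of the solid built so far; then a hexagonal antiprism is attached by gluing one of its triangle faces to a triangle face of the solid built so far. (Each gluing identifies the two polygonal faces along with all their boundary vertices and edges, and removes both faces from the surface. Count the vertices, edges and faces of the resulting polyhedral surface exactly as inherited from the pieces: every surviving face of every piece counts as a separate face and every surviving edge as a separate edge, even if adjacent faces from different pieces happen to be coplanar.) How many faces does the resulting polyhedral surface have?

A hexagonal bipyramid: V=8, E=18, F=12.
Attach a 13-gonal pyramid (V=14, E=26, F=14) along a 3-gon: merge 3 vertices and 3 edges, delete both glued faces → V=19, E=41, F=24.
Attach a hexagonal antiprism (V=12, E=24, F=14) along a 3-gon: merge 3 vertices and 3 edges, delete both glued faces → V=28, E=62, F=36.
Check: V − E + F = 28 − 62 + 36 = 2.

36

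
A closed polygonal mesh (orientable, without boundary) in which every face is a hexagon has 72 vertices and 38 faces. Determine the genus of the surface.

Every face is a hexagon, so 2E = 6·38 = 228, giving E = 114.
χ = V − E + F = 72 − 114 + 38 = -4.
For a closed orientable surface χ = 2 − 2g, so g = (2 − (-4))/2 = 3.

3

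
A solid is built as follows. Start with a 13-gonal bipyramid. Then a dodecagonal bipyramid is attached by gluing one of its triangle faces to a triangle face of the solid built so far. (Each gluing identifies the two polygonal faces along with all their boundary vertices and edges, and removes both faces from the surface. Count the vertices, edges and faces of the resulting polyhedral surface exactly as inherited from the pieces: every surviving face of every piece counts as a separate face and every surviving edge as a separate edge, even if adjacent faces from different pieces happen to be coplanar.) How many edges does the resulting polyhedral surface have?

72

A 13-gonal bipyramid: V=15, E=39, F=26.
Attach a dodecagonal bipyramid (V=14, E=36, F=24) along a 3-gon: merge 3 vertices and 3 edges, delete both glued faces → V=26, E=72, F=48.
Check: V − E + F = 26 − 72 + 48 = 2.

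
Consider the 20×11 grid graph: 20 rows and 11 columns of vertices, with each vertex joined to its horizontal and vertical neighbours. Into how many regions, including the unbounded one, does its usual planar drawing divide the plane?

The grid has V = 20·11 = 220 vertices and E = 20·10 + 11·19 = 409 edges.
F = 2 − V + E = 2 − 220 + 409 = 191.

191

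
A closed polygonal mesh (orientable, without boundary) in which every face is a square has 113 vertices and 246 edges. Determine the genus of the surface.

Every face is a square and each edge borders two faces, so 4F = 2·246, giving F = 123.
χ = V − E + F = 113 − 246 + 123 = -10.
For a closed orientable surface χ = 2 − 2g, so g = (2 − (-10))/2 = 6.

6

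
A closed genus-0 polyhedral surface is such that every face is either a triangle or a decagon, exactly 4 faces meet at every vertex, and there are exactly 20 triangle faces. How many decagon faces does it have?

Let x be the number of decagons; then F = 20 + x.
Edge–face incidences: 2E = 3·20 + 10·x = 60 + 10x.
Every vertex has degree 4, so 4V = 2E.
Euler: V − E + F = 2 ⇒ (2E)/4 − E + (20 + x) = 2.
Multiply by 8: 2·(2E) − 4·(2E) + 8·(20 + x) = 16, i.e. 160 + 8x − 2·(60 + 10x) = 16.
Collecting terms: −12x + 40 = 16, so −12x = −24, so x = 2.
Then 2E = 60 + 10·2 = 80, so E = 40, V = 2E/4 = 20, F = 20 + 2 = 22.

2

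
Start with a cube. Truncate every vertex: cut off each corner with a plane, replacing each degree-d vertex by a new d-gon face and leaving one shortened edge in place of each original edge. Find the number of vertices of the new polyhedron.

The base solid has V = 8, E = 12, F = 6.
Truncation replaces each original edge-end by a new vertex, so V′ = 2E = 24.
Each original edge survives, and each old vertex of degree d contributes d new edges; summing degrees gives Σd = 2E, so E′ = E + 2E = 3E = 36.
Each original face survives and each original vertex becomes one new face: F′ = F + V = 14.

24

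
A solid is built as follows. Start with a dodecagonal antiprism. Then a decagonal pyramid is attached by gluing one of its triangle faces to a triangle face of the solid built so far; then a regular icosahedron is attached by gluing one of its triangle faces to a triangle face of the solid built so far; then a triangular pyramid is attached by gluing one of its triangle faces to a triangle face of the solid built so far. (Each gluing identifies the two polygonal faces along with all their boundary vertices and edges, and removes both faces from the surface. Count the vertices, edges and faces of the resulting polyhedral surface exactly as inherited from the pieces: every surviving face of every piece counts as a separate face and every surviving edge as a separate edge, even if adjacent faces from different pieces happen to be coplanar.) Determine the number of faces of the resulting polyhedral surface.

55

A dodecagonal antiprism: V=24, E=48, F=26.
Attach a decagonal pyramid (V=11, E=20, F=11) along a 3-gon: merge 3 vertices and 3 edges, delete both glued faces → V=32, E=65, F=35.
Attach a regular icosahedron (V=12, E=30, F=20) along a 3-gon: merge 3 vertices and 3 edges, delete both glued faces → V=41, E=92, F=53.
Attach a triangular pyramid (V=4, E=6, F=4) along a 3-gon: merge 3 vertices and 3 edges, delete both glued faces → V=42, E=95, F=55.
Check: V − E + F = 42 − 95 + 55 = 2.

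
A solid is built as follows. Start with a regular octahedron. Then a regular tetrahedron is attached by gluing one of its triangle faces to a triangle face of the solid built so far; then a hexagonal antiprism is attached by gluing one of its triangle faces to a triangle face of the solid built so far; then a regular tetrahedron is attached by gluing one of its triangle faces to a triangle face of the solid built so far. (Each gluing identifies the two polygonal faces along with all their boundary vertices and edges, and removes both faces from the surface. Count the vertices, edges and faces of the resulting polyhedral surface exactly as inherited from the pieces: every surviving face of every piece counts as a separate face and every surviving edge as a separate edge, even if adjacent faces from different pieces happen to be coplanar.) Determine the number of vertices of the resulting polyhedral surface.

A regular octahedron: V=6, E=12, F=8.
Attach a regular tetrahedron (V=4, E=6, F=4) along a 3-gon: merge 3 vertices and 3 edges, delete both glued faces → V=7, E=15, F=10.
Attach a hexagonal antiprism (V=12, E=24, F=14) along a 3-gon: merge 3 vertices and 3 edges, delete both glued faces → V=16, E=36, F=22.
Attach a regular tetrahedron (V=4, E=6, F=4) along a 3-gon: merge 3 vertices and 3 edges, delete both glued faces → V=17, E=39, F=24.
Check: V − E + F = 17 − 39 + 24 = 2.

17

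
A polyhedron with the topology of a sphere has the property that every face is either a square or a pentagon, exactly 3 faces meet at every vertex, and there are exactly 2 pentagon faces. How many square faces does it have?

Let x be the number of squares; then F = 2 + x.
Edge–face incidences: 2E = 5·2 + 4·x = 10 + 4x.
Every vertex has degree 3, so 3V = 2E.
Euler: V − E + F = 2 ⇒ (2E)/3 − E + (2 + x) = 2.
Multiply by 6: 2·(2E) − 3·(2E) + 6·(2 + x) = 12, i.e. 12 + 6x − (10 + 4x) = 12.
Collecting terms: 2x + 2 = 12, so 2x = 10, so x = 5.
Then 2E = 10 + 4·5 = 30, so E = 15, V = 2E/3 = 10, F = 2 + 5 = 7.

5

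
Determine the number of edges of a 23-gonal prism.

69

A prism on an n-gon has two n-gon bases and n rectangular sides: V = 2·23 = 46, E = 3·23 = 69, F = 23 + 2 = 25.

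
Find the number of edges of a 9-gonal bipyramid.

A bipyramid over an n-gon has 2n triangular faces and n + 2 vertices: V = 9 + 2 = 11, E = 3·9 = 27, F = 2·9 = 18.

27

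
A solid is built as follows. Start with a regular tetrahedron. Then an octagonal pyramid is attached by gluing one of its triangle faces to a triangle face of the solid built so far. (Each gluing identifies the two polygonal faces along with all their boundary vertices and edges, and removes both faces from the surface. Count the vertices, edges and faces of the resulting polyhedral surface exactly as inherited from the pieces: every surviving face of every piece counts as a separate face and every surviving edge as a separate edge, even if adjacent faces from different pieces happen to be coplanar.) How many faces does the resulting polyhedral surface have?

11

A regular tetrahedron: V=4, E=6, F=4.
Attach an octagonal pyramid (V=9, E=16, F=9) along a 3-gon: merge 3 vertices and 3 edges, delete both glued faces → V=10, E=19, F=11.
Check: V − E + F = 10 − 19 + 11 = 2.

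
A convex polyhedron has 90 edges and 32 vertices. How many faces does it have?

60

Here V − E + F = 2.
F = 2 − V + E = 2 − 32 + 90 = 60.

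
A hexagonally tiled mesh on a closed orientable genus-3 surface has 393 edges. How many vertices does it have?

χ = 2 − 2·3 = -4, and every face is a hexagon so 6F = 2E.
F = 2E/6 = 131. Then V = -4 + E − F = -4 + 393 − 131 = 258.

258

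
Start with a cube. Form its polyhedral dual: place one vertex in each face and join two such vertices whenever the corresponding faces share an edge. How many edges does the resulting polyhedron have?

12

The base solid has V = 8, E = 12, F = 6.
The dual swaps V and F and preserves E: V′ = F = 6, E′ = E = 12, F′ = V = 8.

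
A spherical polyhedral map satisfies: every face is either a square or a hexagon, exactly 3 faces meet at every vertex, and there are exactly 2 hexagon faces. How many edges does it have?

Let x be the number of squares; then F = 2 + x.
Edge–face incidences: 2E = 6·2 + 4·x = 12 + 4x.
Every vertex has degree 3, so 3V = 2E.
Euler: V − E + F = 2 ⇒ (2E)/3 − E + (2 + x) = 2.
Multiply by 6: 2·(2E) − 3·(2E) + 6·(2 + x) = 12, i.e. 12 + 6x − (12 + 4x) = 12.
Collecting terms: 2x = 12, so x = 6.
Then 2E = 12 + 4·6 = 36, so E = 18, V = 2E/3 = 12, F = 2 + 6 = 8.

18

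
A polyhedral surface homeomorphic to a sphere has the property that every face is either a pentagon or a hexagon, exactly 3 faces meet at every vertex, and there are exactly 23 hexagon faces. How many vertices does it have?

Let x be the number of pentagons; then F = 23 + x.
Edge–face incidences: 2E = 6·23 + 5·x = 138 + 5x.
Every vertex has degree 3, so 3V = 2E.
Euler: V − E + F = 2 ⇒ (2E)/3 − E + (23 + x) = 2.
Multiply by 6: 2·(2E) − 3·(2E) + 6·(23 + x) = 12, i.e. 138 + 6x − (138 + 5x) = 12.
Collecting terms: x = 12.
Then 2E = 138 + 5·12 = 198, so E = 99, V = 2E/3 = 66, F = 23 + 12 = 35.

66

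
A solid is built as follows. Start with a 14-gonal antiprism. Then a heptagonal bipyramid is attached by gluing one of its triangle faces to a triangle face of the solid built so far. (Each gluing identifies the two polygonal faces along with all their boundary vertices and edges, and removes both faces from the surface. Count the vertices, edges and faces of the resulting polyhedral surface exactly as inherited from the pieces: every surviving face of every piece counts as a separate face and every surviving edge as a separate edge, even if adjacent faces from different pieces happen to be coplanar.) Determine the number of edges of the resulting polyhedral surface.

A 14-gonal antiprism: V=28, E=56, F=30.
Attach a heptagonal bipyramid (V=9, E=21, F=14) along a 3-gon: merge 3 vertices and 3 edges, delete both glued faces → V=34, E=74, F=42.
Check: V − E + F = 34 − 74 + 42 = 2.

74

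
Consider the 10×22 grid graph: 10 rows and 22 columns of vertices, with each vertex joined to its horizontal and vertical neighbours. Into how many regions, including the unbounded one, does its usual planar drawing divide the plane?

190

The grid has V = 10·22 = 220 vertices and E = 10·21 + 22·9 = 408 edges.
F = 2 − V + E = 2 − 220 + 408 = 190.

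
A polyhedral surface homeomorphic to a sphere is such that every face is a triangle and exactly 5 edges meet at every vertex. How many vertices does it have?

Each face has 3 edges and each edge borders two faces, so 2E = 3F.
Each vertex has degree 5, so 5V = 2E and hence V = 3F/5.
Euler: V − E + F = 2 ⇒ (3F/5) − (3F/2) + F = 2.
Multiply by 10: (6 − 15 + 10)F = 20, i.e. 1F = 20.
So F = 20, E = 3·20/2 = 30, V = 3·20/5 = 12.

12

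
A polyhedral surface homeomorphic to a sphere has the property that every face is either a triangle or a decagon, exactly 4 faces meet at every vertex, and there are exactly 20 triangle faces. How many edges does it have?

Let x be the number of decagons; then F = 20 + x.
Edge–face incidences: 2E = 3·20 + 10·x = 60 + 10x.
Every vertex has degree 4, so 4V = 2E.
Euler: V − E + F = 2 ⇒ (2E)/4 − E + (20 + x) = 2.
Multiply by 8: 2·(2E) − 4·(2E) + 8·(20 + x) = 16, i.e. 160 + 8x − 2·(60 + 10x) = 16.
Collecting terms: −12x + 40 = 16, so −12x = −24, so x = 2.
Then 2E = 60 + 10·2 = 80, so E = 40, V = 2E/4 = 20, F = 20 + 2 = 22.

40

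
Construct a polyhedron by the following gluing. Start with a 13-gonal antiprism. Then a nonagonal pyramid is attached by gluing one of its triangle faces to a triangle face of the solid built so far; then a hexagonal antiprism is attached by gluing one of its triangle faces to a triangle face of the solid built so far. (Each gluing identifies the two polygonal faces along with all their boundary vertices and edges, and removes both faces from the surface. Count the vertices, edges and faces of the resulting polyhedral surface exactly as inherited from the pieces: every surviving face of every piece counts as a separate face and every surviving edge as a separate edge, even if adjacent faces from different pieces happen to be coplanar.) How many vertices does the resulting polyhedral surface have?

42

A 13-gonal antiprism: V=26, E=52, F=28.
Attach a nonagonal pyramid (V=10, E=18, F=10) along a 3-gon: merge 3 vertices and 3 edges, delete both glued faces → V=33, E=67, F=36.
Attach a hexagonal antiprism (V=12, E=24, F=14) along a 3-gon: merge 3 vertices and 3 edges, delete both glued faces → V=42, E=88, F=48.
Check: V − E + F = 42 − 88 + 48 = 2.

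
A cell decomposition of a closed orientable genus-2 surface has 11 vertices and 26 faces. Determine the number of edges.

For a closed orientable surface of genus 2, χ = 2 − 2·2 = -2.
E = V + F − (-2) = 11 + 26 − (-2) = 39.

39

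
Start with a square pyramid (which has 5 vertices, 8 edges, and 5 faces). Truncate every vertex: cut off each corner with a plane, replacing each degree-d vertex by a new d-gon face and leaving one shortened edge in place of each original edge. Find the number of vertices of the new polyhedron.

Truncation replaces each original edge-end by a new vertex, so V′ = 2E = 16.
Each original edge survives, and each old vertex of degree d contributes d new edges; summing degrees gives Σd = 2E, so E′ = E + 2E = 3E = 24.
Each original face survives and each original vertex becomes one new face: F′ = F + V = 10.

16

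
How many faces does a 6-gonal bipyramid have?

A bipyramid over an n-gon has 2n triangular faces and n + 2 vertices: V = 6 + 2 = 8, E = 3·6 = 18, F = 2·6 = 12.

12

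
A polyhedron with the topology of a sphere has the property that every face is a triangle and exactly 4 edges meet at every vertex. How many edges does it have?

12

Each face has 3 edges and each edge borders two faces, so 2E = 3F.
Each vertex has degree 4, so 4V = 2E and hence V = 3F/4.
Euler: V − E + F = 2 ⇒ (3F/4) − (3F/2) + F = 2.
Multiply by 8: (6 − 12 + 8)F = 16, i.e. 2F = 16.
So F = 8, E = 3·8/2 = 12, V = 3·8/4 = 6.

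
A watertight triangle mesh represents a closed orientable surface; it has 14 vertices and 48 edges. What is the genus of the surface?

Every face is a triangle and each edge borders two faces, so 3F = 2·48, giving F = 32.
χ = V − E + F = 14 − 48 + 32 = -2.
For a closed orientable surface χ = 2 − 2g, so g = (2 − (-2))/2 = 2.

2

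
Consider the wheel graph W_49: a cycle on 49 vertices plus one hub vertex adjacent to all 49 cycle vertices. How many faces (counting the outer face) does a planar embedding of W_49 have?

50

W_49 has V = 49 + 1 = 50 vertices and E = 2·49 = 98 edges.
By Euler's formula F = 2 − V + E = 2 − 50 + 98 = 50.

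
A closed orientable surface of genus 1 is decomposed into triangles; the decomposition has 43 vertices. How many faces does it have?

χ = 2 − 2·1 = 0, and every face is a triangle so 3F = 2E.
V − E + F = 0 with E = 3F/2 gives 43 − (3/2 − 1)·F = 0, so F = 86 and E = 129.

86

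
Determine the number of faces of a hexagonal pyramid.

A pyramid on an n-gon base has one n-gon and n triangles: V = 6 + 1 = 7, E = 2·6 = 12, F = 6 + 1 = 7.
Check: V − E + F = 7 − 12 + 7 = 2.

7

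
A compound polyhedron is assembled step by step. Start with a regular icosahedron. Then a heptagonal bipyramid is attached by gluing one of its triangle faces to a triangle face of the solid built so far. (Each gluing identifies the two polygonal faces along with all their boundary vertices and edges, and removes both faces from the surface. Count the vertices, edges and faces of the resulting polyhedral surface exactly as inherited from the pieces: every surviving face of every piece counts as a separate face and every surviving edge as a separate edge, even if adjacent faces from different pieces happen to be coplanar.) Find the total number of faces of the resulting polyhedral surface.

32

A regular icosahedron: V=12, E=30, F=20.
Attach a heptagonal bipyramid (V=9, E=21, F=14) along a 3-gon: merge 3 vertices and 3 edges, delete both glued faces → V=18, E=48, F=32.
Check: V − E + F = 18 − 48 + 32 = 2.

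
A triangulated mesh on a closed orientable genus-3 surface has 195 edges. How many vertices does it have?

χ = 2 − 2·3 = -4, and every face is a triangle so 3F = 2E.
F = 2E/3 = 130. Then V = -4 + E − F = -4 + 195 − 130 = 61.

61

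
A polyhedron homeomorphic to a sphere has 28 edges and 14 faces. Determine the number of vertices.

16

Here V − E + F = 2.
V = 2 + E − F = 2 + 28 − 14 = 16.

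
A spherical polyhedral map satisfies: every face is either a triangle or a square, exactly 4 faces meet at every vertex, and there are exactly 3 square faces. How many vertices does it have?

Let x be the number of triangles; then F = 3 + x.
Edge–face incidences: 2E = 4·3 + 3·x = 12 + 3x.
Every vertex has degree 4, so 4V = 2E.
Euler: V − E + F = 2 ⇒ (2E)/4 − E + (3 + x) = 2.
Multiply by 8: 2·(2E) − 4·(2E) + 8·(3 + x) = 16, i.e. 24 + 8x − 2·(12 + 3x) = 16.
Collecting terms: 2x = 16, so x = 8.
Then 2E = 12 + 3·8 = 36, so E = 18, V = 2E/4 = 9, F = 3 + 8 = 11.

9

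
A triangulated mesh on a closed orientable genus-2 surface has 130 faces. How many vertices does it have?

χ = 2 − 2·2 = -2, and every face is a triangle so 3F = 2E.
E = 3·130/2 = 195. Then V = -2 + E − F = -2 + 195 − 130 = 63.

63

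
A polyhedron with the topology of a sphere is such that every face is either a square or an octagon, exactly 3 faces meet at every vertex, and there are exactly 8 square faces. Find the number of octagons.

2

Let x be the number of octagons; then F = 8 + x.
Edge–face incidences: 2E = 4·8 + 8·x = 32 + 8x.
Every vertex has degree 3, so 3V = 2E.
Euler: V − E + F = 2 ⇒ (2E)/3 − E + (8 + x) = 2.
Multiply by 6: 2·(2E) − 3·(2E) + 6·(8 + x) = 12, i.e. 48 + 6x − (32 + 8x) = 12.
Collecting terms: −2x + 16 = 12, so −2x = −4, so x = 2.
Then 2E = 32 + 8·2 = 48, so E = 24, V = 2E/3 = 16, F = 8 + 2 = 10.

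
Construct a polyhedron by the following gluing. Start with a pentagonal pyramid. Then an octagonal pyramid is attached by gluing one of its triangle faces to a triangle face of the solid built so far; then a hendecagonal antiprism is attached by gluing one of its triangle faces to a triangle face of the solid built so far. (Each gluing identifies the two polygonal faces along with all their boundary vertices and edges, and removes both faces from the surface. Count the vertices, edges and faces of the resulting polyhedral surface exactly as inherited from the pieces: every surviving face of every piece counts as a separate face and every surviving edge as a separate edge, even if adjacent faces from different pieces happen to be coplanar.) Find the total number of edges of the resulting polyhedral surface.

A pentagonal pyramid: V=6, E=10, F=6.
Attach an octagonal pyramid (V=9, E=16, F=9) along a 3-gon: merge 3 vertices and 3 edges, delete both glued faces → V=12, E=23, F=13.
Attach a hendecagonal antiprism (V=22, E=44, F=24) along a 3-gon: merge 3 vertices and 3 edges, delete both glued faces → V=31, E=64, F=35.
Check: V − E + F = 31 − 64 + 35 = 2.

64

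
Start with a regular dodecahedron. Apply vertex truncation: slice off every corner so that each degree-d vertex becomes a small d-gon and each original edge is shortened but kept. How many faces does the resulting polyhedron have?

32

The base solid has V = 20, E = 30, F = 12.
Truncation replaces each original edge-end by a new vertex, so V′ = 2E = 60.
Each original edge survives, and each old vertex of degree d contributes d new edges; summing degrees gives Σd = 2E, so E′ = E + 2E = 3E = 90.
Each original face survives and each original vertex becomes one new face: F′ = F + V = 32.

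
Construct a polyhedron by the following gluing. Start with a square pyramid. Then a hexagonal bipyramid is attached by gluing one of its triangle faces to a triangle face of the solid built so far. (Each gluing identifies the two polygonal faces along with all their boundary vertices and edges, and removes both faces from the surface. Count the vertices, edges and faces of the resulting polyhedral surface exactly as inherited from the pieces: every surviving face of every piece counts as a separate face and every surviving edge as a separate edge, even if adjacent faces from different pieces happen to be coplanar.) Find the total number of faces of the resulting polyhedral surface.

A square pyramid: V=5, E=8, F=5.
Attach a hexagonal bipyramid (V=8, E=18, F=12) along a 3-gon: merge 3 vertices and 3 edges, delete both glued faces → V=10, E=23, F=15.
Check: V − E + F = 10 − 23 + 15 = 2.

15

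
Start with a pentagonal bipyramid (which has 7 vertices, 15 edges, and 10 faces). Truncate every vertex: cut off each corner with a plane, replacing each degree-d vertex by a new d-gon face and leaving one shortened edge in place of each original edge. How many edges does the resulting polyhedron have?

45

Truncation replaces each original edge-end by a new vertex, so V′ = 2E = 30.
Each original edge survives, and each old vertex of degree d contributes d new edges; summing degrees gives Σd = 2E, so E′ = E + 2E = 3E = 45.
Each original face survives and each original vertex becomes one new face: F′ = F + V = 17.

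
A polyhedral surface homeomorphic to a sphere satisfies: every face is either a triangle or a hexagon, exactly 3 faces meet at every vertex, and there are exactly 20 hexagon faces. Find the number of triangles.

Let x be the number of triangles; then F = 20 + x.
Edge–face incidences: 2E = 6·20 + 3·x = 120 + 3x.
Every vertex has degree 3, so 3V = 2E.
Euler: V − E + F = 2 ⇒ (2E)/3 − E + (20 + x) = 2.
Multiply by 6: 2·(2E) − 3·(2E) + 6·(20 + x) = 12, i.e. 120 + 6x − (120 + 3x) = 12.
Collecting terms: 3x = 12, so x = 4.
Then 2E = 120 + 3·4 = 132, so E = 66, V = 2E/3 = 44, F = 20 + 4 = 24.

4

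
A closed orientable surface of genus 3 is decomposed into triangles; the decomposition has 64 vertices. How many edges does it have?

χ = 2 − 2·3 = -4, and every face is a triangle so 3F = 2E.
V − E + F = -4 with E = 3F/2 gives 64 − (3/2 − 1)·F = -4, so F = 136 and E = 204.

204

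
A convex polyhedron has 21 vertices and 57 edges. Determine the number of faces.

Here V − E + F = 2.
F = 2 − V + E = 2 − 21 + 57 = 38.

38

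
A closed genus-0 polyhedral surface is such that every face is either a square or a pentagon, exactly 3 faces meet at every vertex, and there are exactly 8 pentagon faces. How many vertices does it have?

Let x be the number of squares; then F = 8 + x.
Edge–face incidences: 2E = 5·8 + 4·x = 40 + 4x.
Every vertex has degree 3, so 3V = 2E.
Euler: V − E + F = 2 ⇒ (2E)/3 − E + (8 + x) = 2.
Multiply by 6: 2·(2E) − 3·(2E) + 6·(8 + x) = 12, i.e. 48 + 6x − (40 + 4x) = 12.
Collecting terms: 2x + 8 = 12, so 2x = 4, so x = 2.
Then 2E = 40 + 4·2 = 48, so E = 24, V = 2E/3 = 16, F = 8 + 2 = 10.

16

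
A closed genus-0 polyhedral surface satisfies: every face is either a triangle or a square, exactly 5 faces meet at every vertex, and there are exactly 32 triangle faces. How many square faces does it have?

Let x be the number of squares; then F = 32 + x.
Edge–face incidences: 2E = 3·32 + 4·x = 96 + 4x.
Every vertex has degree 5, so 5V = 2E.
Euler: V − E + F = 2 ⇒ (2E)/5 − E + (32 + x) = 2.
Multiply by 10: 2·(2E) − 5·(2E) + 10·(32 + x) = 20, i.e. 320 + 10x − 3·(96 + 4x) = 20.
Collecting terms: −2x + 32 = 20, so −2x = −12, so x = 6.
Then 2E = 96 + 4·6 = 120, so E = 60, V = 2E/5 = 24, F = 32 + 6 = 38.

6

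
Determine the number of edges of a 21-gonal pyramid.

42

A pyramid on an n-gon base has one n-gon and n triangles: V = 21 + 1 = 22, E = 2·21 = 42, F = 21 + 1 = 22.
Check: V − E + F = 22 − 42 + 22 = 2.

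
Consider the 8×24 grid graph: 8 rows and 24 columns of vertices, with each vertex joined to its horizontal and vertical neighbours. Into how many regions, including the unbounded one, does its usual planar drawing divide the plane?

162

The grid has V = 8·24 = 192 vertices and E = 8·23 + 24·7 = 352 edges.
F = 2 − V + E = 2 − 192 + 352 = 162.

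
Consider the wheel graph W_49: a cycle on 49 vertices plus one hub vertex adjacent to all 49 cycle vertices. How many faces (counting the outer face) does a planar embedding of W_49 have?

50

W_49 has V = 49 + 1 = 50 vertices and E = 2·49 = 98 edges.
By Euler's formula F = 2 − V + E = 2 − 50 + 98 = 50.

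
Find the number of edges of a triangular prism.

A prism on an n-gon has two n-gon bases and n rectangular sides: V = 2·3 = 6, E = 3·3 = 9, F = 3 + 2 = 5.
Check: V − E + F = 6 − 9 + 5 = 2.

9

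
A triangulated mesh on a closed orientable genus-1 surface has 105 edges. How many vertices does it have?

35

χ = 2 − 2·1 = 0, and every face is a triangle so 3F = 2E.
F = 2E/3 = 70. Then V = 0 + E − F = 0 + 105 − 70 = 35.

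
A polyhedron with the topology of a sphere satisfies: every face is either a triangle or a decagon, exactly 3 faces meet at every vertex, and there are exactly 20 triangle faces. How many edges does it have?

90

Let x be the number of decagons; then F = 20 + x.
Edge–face incidences: 2E = 3·20 + 10·x = 60 + 10x.
Every vertex has degree 3, so 3V = 2E.
Euler: V − E + F = 2 ⇒ (2E)/3 − E + (20 + x) = 2.
Multiply by 6: 2·(2E) − 3·(2E) + 6·(20 + x) = 12, i.e. 120 + 6x − (60 + 10x) = 12.
Collecting terms: −4x + 60 = 12, so −4x = −48, so x = 12.
Then 2E = 60 + 10·12 = 180, so E = 90, V = 2E/3 = 60, F = 20 + 12 = 32.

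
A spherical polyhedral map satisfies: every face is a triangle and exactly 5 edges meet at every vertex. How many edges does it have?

30

Each face has 3 edges and each edge borders two faces, so 2E = 3F.
Each vertex has degree 5, so 5V = 2E and hence V = 3F/5.
Euler: V − E + F = 2 ⇒ (3F/5) − (3F/2) + F = 2.
Multiply by 10: (6 − 15 + 10)F = 20, i.e. 1F = 20.
So F = 20, E = 3·20/2 = 30, V = 3·20/5 = 12.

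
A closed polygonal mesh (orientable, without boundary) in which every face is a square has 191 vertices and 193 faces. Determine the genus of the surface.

Every face is a square, so 2E = 4·193 = 772, giving E = 386.
χ = V − E + F = 191 − 386 + 193 = -2.
For a closed orientable surface χ = 2 − 2g, so g = (2 − (-2))/2 = 2.

2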